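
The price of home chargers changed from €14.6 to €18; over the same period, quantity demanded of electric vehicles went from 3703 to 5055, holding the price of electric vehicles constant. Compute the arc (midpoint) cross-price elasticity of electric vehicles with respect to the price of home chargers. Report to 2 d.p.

1.48

ΔQ_A = 5055 − 3703 = 1352; ΔP_B = 18 − 14.6 = 3.4.
Midpoints: Q̄_A = 4379.0, P̄_B = 16.30.
ε = (ΔQ_A/Q̄_A)/(ΔP_B/P̄_B) = (1352/4379.0)/(3.4/16.30) ≈ 1.48.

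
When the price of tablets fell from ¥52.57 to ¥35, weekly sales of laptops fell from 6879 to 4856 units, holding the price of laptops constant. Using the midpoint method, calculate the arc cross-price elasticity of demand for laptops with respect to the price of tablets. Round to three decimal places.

ΔQ_A = 4856 − 6879 = -2023; ΔP_B = 35 − 52.57 = -17.57.
Midpoints: Q̄_A = 5867.5, P̄_B = 43.78.
ε = (ΔQ_A/Q̄_A)/(ΔP_B/P̄_B) = (-2023/5867.5)/(-17.57/43.78) ≈ 0.859.

0.859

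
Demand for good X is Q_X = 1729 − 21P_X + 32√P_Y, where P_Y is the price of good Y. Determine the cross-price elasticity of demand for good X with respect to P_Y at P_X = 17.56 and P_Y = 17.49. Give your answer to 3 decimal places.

0.045

At P_X = 17.56 and P_Y = 17.49: Q_X = 1494.067.
∂Q_X/∂P_Y = 32/(2√P_Y) = 32/(2√17.49) = 3.8258.
ε = (∂Q_X/∂P_Y)(P_Y/Q_X) = 3.8258 × (17.49/1494.067) ≈ 0.045.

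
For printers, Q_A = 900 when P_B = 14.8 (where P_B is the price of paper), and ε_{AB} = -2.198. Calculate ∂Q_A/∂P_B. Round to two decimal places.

-133.66

ε = (∂Q_A/∂P_B)·(P_B/Q_A) ⇒ ∂Q_A/∂P_B = ε·Q_A/P_B = -2.198 × 900/14.8 ≈ -133.66.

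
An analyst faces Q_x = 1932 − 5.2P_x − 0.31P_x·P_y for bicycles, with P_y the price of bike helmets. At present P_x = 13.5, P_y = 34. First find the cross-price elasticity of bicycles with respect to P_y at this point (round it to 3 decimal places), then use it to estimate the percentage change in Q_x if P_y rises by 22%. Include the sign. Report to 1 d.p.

-1.8%

At P_x = 13.5, P_y = 34: Q_x = 1719.51.
∂Q_x/∂P_y = -0.31P_x = -4.1850.
ε = (∂Q_x/∂P_y)(P_y/Q_x) = -4.1850 × 34/1719.51 ≈ -0.083.
%ΔQ_x ≈ ε × %ΔP_y = -0.083 × (22%) = -1.8%.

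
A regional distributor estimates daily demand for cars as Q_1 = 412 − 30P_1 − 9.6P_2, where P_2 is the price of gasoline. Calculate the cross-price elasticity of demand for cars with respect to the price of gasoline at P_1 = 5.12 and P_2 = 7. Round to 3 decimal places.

-0.351

At P_1 = 5.12 and P_2 = 7: Q_1 = 191.2.
∂Q_1/∂P_2 = -9.6.
ε = (∂Q_1/∂P_2)(P_2/Q_1) = -9.6 × (7/191.2) ≈ -0.351.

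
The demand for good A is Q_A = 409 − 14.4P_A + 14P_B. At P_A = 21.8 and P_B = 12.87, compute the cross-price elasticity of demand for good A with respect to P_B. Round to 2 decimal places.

At P_A = 21.8 and P_B = 12.87: Q_A = 275.26.
∂Q_A/∂P_B = 14.
ε = (∂Q_A/∂P_B)(P_B/Q_A) = 14 × (12.87/275.26) ≈ 0.65.

0.65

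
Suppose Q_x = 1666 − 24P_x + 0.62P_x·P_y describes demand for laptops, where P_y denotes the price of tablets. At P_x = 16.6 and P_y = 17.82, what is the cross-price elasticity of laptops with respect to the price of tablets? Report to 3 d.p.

At P_x = 16.6 and P_y = 17.82: Q_x = 1451.003.
∂Q_x/∂P_y = 0.62P_x = 0.62(16.6) = 10.2920.
ε = (∂Q_x/∂P_y)(P_y/Q_x) = 10.2920 × (17.82/1451.003) ≈ 0.126.
ε > 0: substitutes.

0.126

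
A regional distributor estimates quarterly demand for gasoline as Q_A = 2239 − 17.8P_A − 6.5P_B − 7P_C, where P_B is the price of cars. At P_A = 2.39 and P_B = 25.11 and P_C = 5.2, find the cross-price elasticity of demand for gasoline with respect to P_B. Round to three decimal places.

-0.082

At P_A = 2.39 and P_B = 25.11 and P_C = 5.2: Q_A = 1996.843.
∂Q_A/∂P_B = -6.5.
ε = (∂Q_A/∂P_B)(P_B/Q_A) = -6.5 × (25.11/1996.843) ≈ -0.082.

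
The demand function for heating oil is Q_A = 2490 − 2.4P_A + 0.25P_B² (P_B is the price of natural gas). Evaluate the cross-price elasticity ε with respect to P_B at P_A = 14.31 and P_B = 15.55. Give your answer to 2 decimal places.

At P_A = 14.31 and P_B = 15.55: Q_A = 2516.107.
∂Q_A/∂P_B = 0.5P_B = 0.5(15.55) = 7.7750.
ε = (∂Q_A/∂P_B)(P_B/Q_A) = 7.7750 × (15.55/2516.107) ≈ 0.05.

0.05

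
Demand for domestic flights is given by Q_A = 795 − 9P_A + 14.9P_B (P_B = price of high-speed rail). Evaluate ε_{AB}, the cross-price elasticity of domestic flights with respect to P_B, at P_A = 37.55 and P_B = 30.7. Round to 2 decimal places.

At P_A = 37.55 and P_B = 30.7: Q_A = 914.48.
∂Q_A/∂P_B = 14.9.
ε = (∂Q_A/∂P_B)(P_B/Q_A) = 14.9 × (30.7/914.48) ≈ 0.50.
Since ε > 0, domestic flights and high-speed rail are substitutes.

0.50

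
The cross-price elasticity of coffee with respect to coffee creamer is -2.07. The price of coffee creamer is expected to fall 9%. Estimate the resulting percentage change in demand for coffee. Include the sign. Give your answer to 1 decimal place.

%ΔQ ≈ ε × %ΔP of coffee creamer = -2.07 × (-9%) = 18.6%.

18.6%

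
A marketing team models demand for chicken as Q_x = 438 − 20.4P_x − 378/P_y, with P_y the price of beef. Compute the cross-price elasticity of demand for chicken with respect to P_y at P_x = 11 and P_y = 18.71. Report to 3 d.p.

0.104

At P_x = 11 and P_y = 18.71: Q_x = 193.397.
∂Q_x/∂P_y = 378/P_y² = 1.0798.
ε = (∂Q_x/∂P_y)(P_y/Q_x) = 1.0798 × (18.71/193.397) ≈ 0.104.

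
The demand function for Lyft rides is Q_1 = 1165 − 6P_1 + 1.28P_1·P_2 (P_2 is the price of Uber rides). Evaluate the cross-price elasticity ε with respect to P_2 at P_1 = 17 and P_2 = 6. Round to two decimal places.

0.11

At P_1 = 17 and P_2 = 6: Q_1 = 1193.56.
∂Q_1/∂P_2 = 1.28P_1 = 1.28(17) = 21.7600.
ε = (∂Q_1/∂P_2)(P_2/Q_1) = 21.7600 × (6/1193.56) ≈ 0.11.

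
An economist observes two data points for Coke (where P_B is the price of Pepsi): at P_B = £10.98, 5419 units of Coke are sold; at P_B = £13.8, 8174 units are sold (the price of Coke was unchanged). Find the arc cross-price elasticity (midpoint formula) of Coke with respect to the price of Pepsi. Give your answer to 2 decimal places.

1.78

ΔQ_A = 8174 − 5419 = 2755; ΔP_B = 13.8 − 10.98 = 2.82.
Midpoints: Q̄_A = 6796.5, P̄_B = 12.39.
ε = (ΔQ_A/Q̄_A)/(ΔP_B/P̄_B) = (2755/6796.5)/(2.82/12.39) ≈ 1.78.
ε > 0: Coke and Pepsi are substitutes.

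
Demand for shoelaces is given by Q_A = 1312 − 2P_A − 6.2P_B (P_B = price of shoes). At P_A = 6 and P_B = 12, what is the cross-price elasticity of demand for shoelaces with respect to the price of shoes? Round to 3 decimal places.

At P_A = 6 and P_B = 12: Q_A = 1225.6.
∂Q_A/∂P_B = -6.2.
ε = (∂Q_A/∂P_B)(P_B/Q_A) = -6.2 × (12/1225.6) ≈ -0.061.

-0.061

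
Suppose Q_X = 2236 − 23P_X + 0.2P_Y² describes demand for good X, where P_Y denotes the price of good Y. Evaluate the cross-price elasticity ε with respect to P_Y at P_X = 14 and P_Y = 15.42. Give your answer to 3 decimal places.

0.048

At P_X = 14 and P_Y = 15.42: Q_X = 1961.555.
∂Q_X/∂P_Y = 0.4P_Y = 0.4(15.42) = 6.1680.
ε = (∂Q_X/∂P_Y)(P_Y/Q_X) = 6.1680 × (15.42/1961.555) ≈ 0.048.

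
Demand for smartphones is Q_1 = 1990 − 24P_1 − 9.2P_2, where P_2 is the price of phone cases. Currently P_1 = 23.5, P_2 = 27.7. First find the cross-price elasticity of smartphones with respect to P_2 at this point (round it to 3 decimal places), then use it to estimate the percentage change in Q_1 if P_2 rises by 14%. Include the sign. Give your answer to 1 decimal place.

-3.1%

At P_1 = 23.5, P_2 = 27.7: Q_1 = 1171.16.
∂Q_1/∂P_2 = -9.2.
ε = (∂Q_1/∂P_2)(P_2/Q_1) = -9.2000 × 27.7/1171.16 ≈ -0.218.
%ΔQ_1 ≈ ε × %ΔP_2 = -0.218 × (14%) = -3.1%.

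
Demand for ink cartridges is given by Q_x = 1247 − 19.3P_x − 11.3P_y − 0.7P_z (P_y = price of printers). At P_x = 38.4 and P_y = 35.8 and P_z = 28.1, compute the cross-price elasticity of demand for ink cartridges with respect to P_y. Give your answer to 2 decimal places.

-4.95

At P_x = 38.4 and P_y = 35.8 and P_z = 28.1: Q_x = 81.67.
∂Q_x/∂P_y = -11.3.
ε = (∂Q_x/∂P_y)(P_y/Q_x) = -11.3 × (35.8/81.67) ≈ -4.95.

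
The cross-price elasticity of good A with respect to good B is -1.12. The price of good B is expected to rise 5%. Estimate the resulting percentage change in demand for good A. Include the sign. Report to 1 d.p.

%ΔQ ≈ ε × %ΔP of good B = -1.12 × (5%) = -5.6%.

-5.6%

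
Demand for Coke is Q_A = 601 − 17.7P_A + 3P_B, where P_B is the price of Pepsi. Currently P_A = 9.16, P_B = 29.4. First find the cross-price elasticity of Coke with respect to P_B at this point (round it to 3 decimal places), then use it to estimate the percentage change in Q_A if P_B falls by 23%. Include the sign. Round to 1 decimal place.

At P_A = 9.16, P_B = 29.4: Q_A = 527.068.
∂Q_A/∂P_B = 3.
ε = (∂Q_A/∂P_B)(P_B/Q_A) = 3.0000 × 29.4/527.068 ≈ 0.167.
%ΔQ_A ≈ ε × %ΔP_B = 0.167 × (-23%) = -3.8%.

-3.8%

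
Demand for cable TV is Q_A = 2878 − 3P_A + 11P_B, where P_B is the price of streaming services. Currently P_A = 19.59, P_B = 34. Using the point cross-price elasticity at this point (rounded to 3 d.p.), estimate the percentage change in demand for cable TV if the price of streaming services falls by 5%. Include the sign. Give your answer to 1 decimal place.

-0.6%

At P_A = 19.59, P_B = 34: Q_A = 3193.23.
∂Q_A/∂P_B = 11.
ε = (∂Q_A/∂P_B)(P_B/Q_A) = 11.0000 × 34/3193.23 ≈ 0.117.
%ΔQ_A ≈ ε × %ΔP_B = 0.117 × (-5%) = -0.6%.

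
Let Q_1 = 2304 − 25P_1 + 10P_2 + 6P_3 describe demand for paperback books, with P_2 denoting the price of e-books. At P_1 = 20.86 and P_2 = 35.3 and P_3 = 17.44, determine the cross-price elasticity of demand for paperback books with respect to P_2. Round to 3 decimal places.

0.158

At P_1 = 20.86 and P_2 = 35.3 and P_3 = 17.44: Q_1 = 2240.14.
∂Q_1/∂P_2 = 10.
ε = (∂Q_1/∂P_2)(P_2/Q_1) = 10 × (35.3/2240.14) ≈ 0.158.
Since ε > 0, paperback books and e-books are substitutes.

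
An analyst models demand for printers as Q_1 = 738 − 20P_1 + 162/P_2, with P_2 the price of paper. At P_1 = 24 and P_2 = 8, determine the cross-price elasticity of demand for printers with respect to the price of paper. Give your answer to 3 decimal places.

At P_1 = 24 and P_2 = 8: Q_1 = 278.25.
∂Q_1/∂P_2 = −162/P_2² = -2.5312.
ε = (∂Q_1/∂P_2)(P_2/Q_1) = -2.5312 × (8/278.25) ≈ -0.073.

-0.073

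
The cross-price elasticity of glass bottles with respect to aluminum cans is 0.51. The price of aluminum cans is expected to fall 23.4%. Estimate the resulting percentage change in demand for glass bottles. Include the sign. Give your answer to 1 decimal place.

-11.9%

%ΔQ ≈ ε × %ΔP of aluminum cans = 0.51 × (-23.4%) = -11.9%.
Demand for glass bottles falls by about 11.9%.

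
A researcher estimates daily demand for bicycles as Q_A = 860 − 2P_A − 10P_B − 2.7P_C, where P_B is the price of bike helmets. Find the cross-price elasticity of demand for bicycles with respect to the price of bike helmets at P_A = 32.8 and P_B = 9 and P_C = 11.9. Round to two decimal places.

At P_A = 32.8 and P_B = 9 and P_C = 11.9: Q_A = 672.27.
∂Q_A/∂P_B = -10.
ε = (∂Q_A/∂P_B)(P_B/Q_A) = -10 × (9/672.27) ≈ -0.13.

-0.13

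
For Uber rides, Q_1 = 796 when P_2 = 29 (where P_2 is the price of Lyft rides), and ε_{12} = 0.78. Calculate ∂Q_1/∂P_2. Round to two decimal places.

21.41

ε = (∂Q_1/∂P_2)·(P_2/Q_1) ⇒ ∂Q_1/∂P_2 = ε·Q_1/P_2 = 0.78 × 796/29 ≈ 21.41.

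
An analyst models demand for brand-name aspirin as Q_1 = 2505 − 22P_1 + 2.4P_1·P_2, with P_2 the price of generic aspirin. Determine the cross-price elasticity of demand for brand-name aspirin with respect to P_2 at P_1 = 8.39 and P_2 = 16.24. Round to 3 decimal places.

0.124

At P_1 = 8.39 and P_2 = 16.24: Q_1 = 2647.429.
∂Q_1/∂P_2 = 2.4P_1 = 2.4(8.39) = 20.1360.
ε = (∂Q_1/∂P_2)(P_2/Q_1) = 20.1360 × (16.24/2647.429) ≈ 0.124.
ε > 0: substitutes.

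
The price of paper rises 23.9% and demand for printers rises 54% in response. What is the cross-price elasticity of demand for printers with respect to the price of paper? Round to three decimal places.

2.259

ε = (%ΔQ of printers) / (%ΔP of paper) = (54%) / (23.9%) ≈ 2.259.
Positive cross-price elasticity: substitutes.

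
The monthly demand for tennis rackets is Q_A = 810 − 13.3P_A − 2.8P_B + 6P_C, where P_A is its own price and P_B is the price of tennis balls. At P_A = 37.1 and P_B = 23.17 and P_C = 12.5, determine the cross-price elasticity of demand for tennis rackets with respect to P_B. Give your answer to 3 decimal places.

At P_A = 37.1 and P_B = 23.17 and P_C = 12.5: Q_A = 326.694.
∂Q_A/∂P_B = -2.8.
ε = (∂Q_A/∂P_B)(P_B/Q_A) = -2.8 × (23.17/326.694) ≈ -0.199.

-0.199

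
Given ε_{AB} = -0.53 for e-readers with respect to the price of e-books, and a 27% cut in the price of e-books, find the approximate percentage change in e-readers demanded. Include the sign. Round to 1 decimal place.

%ΔQ ≈ ε × %ΔP of e-books = -0.53 × (-27%) = 14.3%.
Demand for e-readers rises by about 14.3%.

14.3%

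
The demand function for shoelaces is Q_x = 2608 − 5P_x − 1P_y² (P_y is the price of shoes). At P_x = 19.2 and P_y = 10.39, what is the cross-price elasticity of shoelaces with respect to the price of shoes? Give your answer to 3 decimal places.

-0.090

At P_x = 19.2 and P_y = 10.39: Q_x = 2404.048.
∂Q_x/∂P_y = -2P_y = -2(10.39) = -20.7800.
ε = (∂Q_x/∂P_y)(P_y/Q_x) = -20.7800 × (10.39/2404.048) ≈ -0.090.
ε < 0: complements.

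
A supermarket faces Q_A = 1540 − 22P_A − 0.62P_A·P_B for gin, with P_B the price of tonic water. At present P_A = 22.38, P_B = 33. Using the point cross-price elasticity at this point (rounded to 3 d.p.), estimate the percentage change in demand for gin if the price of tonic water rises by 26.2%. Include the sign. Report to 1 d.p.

-20.3%

At P_A = 22.38, P_B = 33: Q_A = 589.745.
∂Q_A/∂P_B = -0.62P_A = -13.8756.
ε = (∂Q_A/∂P_B)(P_B/Q_A) = -13.8756 × 33/589.745 ≈ -0.776.
%ΔQ_A ≈ ε × %ΔP_B = -0.776 × (26.2%) = -20.3%.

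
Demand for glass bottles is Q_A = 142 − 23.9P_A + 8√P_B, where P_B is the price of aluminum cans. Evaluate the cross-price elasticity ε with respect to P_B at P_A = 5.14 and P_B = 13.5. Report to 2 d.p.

0.30

At P_A = 5.14 and P_B = 13.5: Q_A = 48.548.
∂Q_A/∂P_B = 8/(2√P_B) = 8/(2√13.5) = 1.0887.
ε = (∂Q_A/∂P_B)(P_B/Q_A) = 1.0887 × (13.5/48.548) ≈ 0.30.
ε > 0: substitutes.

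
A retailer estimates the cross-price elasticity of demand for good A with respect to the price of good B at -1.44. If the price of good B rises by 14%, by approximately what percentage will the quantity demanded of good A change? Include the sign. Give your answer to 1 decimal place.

-20.2%

%ΔQ ≈ ε × %ΔP of good B = -1.44 × (14%) = -20.2%.
Demand for good A falls by about 20.2%.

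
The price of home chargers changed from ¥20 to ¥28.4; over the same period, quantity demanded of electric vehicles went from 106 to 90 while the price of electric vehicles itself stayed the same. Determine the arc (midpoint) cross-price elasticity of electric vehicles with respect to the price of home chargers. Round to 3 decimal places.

ΔQ_A = 90 − 106 = -16; ΔP_B = 28.4 − 20 = 8.4.
Midpoints: Q̄_A = 98.0, P̄_B = 24.20.
ε = (ΔQ_A/Q̄_A)/(ΔP_B/P̄_B) = (-16/98.0)/(8.4/24.20) ≈ -0.470.

-0.470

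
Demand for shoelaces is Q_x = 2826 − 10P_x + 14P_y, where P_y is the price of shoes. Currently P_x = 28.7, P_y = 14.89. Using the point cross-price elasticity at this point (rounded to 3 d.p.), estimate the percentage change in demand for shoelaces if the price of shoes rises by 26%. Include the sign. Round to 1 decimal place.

2.0%

At P_x = 28.7, P_y = 14.89: Q_x = 2747.46.
∂Q_x/∂P_y = 14.
ε = (∂Q_x/∂P_y)(P_y/Q_x) = 14.0000 × 14.89/2747.46 ≈ 0.076.
%ΔQ_x ≈ ε × %ΔP_y = 0.076 × (26%) = 2.0%.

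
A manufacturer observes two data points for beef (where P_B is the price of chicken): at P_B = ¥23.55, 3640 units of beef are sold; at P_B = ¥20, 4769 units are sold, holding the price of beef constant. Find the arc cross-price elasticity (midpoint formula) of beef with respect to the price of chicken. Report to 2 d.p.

-1.65

ΔQ_A = 4769 − 3640 = 1129; ΔP_B = 20 − 23.55 = -3.55.
Midpoints: Q̄_A = 4204.5, P̄_B = 21.77.
ε = (ΔQ_A/Q̄_A)/(ΔP_B/P̄_B) = (1129/4204.5)/(-3.55/21.77) ≈ -1.65.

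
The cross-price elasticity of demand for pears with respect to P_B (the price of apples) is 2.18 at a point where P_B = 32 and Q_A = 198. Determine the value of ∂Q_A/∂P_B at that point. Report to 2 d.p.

ε = (∂Q_A/∂P_B)·(P_B/Q_A) ⇒ ∂Q_A/∂P_B = ε·Q_A/P_B = 2.18 × 198/32 ≈ 13.49.

13.49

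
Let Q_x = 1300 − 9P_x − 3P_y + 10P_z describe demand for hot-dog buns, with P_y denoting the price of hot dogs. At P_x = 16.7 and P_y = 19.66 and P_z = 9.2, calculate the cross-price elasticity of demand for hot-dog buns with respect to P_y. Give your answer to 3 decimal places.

At P_x = 16.7 and P_y = 19.66 and P_z = 9.2: Q_x = 1182.72.
∂Q_x/∂P_y = -3.
ε = (∂Q_x/∂P_y)(P_y/Q_x) = -3 × (19.66/1182.72) ≈ -0.050.

-0.050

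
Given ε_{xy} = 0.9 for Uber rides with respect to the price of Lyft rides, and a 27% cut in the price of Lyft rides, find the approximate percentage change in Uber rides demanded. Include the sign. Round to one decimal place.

-24.3%

%ΔQ ≈ ε × %ΔP of Lyft rides = 0.9 × (-27%) = -24.3%.
Demand for Uber rides falls by about 24.3%.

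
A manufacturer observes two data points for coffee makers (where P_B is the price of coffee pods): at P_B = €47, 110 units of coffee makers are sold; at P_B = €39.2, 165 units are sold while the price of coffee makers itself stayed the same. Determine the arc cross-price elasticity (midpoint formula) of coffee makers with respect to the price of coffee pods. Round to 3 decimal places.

ΔQ_A = 165 − 110 = 55; ΔP_B = 39.2 − 47 = -7.8.
Midpoints: Q̄_A = 137.5, P̄_B = 43.10.
ε = (ΔQ_A/Q̄_A)/(ΔP_B/P̄_B) = (55/137.5)/(-7.8/43.10) ≈ -2.210.
ε < 0: coffee makers and coffee pods are complements.

-2.210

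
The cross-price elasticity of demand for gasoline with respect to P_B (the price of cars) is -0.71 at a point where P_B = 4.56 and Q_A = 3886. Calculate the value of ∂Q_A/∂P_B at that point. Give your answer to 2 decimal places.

-605.06

ε = (∂Q_A/∂P_B)·(P_B/Q_A) ⇒ ∂Q_A/∂P_B = ε·Q_A/P_B = -0.71 × 3886/4.56 ≈ -605.06.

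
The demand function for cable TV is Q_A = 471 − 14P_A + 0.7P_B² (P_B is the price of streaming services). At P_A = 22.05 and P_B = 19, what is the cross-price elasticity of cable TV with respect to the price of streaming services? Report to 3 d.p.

1.218

At P_A = 22.05 and P_B = 19: Q_A = 415.
∂Q_A/∂P_B = 1.4P_B = 1.4(19) = 26.6000.
ε = (∂Q_A/∂P_B)(P_B/Q_A) = 26.6000 × (19/415) ≈ 1.218.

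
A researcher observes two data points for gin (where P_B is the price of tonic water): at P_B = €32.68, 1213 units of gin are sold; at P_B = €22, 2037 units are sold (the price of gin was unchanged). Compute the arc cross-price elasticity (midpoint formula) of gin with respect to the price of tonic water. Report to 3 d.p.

-1.298

ΔQ_A = 2037 − 1213 = 824; ΔP_B = 22 − 32.68 = -10.68.
Midpoints: Q̄_A = 1625.0, P̄_B = 27.34.
ε = (ΔQ_A/Q̄_A)/(ΔP_B/P̄_B) = (824/1625.0)/(-10.68/27.34) ≈ -1.298.
ε < 0: gin and tonic water are complements.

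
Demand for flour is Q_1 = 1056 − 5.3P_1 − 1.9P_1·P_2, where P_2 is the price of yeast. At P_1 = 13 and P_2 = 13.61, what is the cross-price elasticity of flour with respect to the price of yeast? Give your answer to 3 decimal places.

At P_1 = 13 and P_2 = 13.61: Q_1 = 650.933.
∂Q_1/∂P_2 = -1.9P_1 = -1.9(13) = -24.7000.
ε = (∂Q_1/∂P_2)(P_2/Q_1) = -24.7000 × (13.61/650.933) ≈ -0.516.
ε < 0: complements.

-0.516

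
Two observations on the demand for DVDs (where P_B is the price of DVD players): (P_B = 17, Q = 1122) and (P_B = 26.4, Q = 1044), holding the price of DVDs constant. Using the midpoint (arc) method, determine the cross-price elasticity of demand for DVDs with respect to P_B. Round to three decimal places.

ΔQ_A = 1044 − 1122 = -78; ΔP_B = 26.4 − 17 = 9.4.
Midpoints: Q̄_A = 1083.0, P̄_B = 21.70.
ε = (ΔQ_A/Q̄_A)/(ΔP_B/P̄_B) = (-78/1083.0)/(9.4/21.70) ≈ -0.166.

-0.166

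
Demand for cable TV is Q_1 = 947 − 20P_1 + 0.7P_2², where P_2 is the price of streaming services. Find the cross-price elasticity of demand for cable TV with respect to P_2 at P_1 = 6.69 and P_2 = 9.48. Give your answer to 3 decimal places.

At P_1 = 6.69 and P_2 = 9.48: Q_1 = 876.109.
∂Q_1/∂P_2 = 1.4P_2 = 1.4(9.48) = 13.2720.
ε = (∂Q_1/∂P_2)(P_2/Q_1) = 13.2720 × (9.48/876.109) ≈ 0.144.
ε > 0: substitutes.

0.144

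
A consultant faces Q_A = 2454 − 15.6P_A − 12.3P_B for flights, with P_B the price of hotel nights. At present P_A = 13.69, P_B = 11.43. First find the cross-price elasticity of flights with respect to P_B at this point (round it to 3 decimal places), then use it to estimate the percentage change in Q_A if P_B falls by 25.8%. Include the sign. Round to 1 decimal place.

At P_A = 13.69, P_B = 11.43: Q_A = 2099.847.
∂Q_A/∂P_B = -12.3.
ε = (∂Q_A/∂P_B)(P_B/Q_A) = -12.3000 × 11.43/2099.847 ≈ -0.067.
%ΔQ_A ≈ ε × %ΔP_B = -0.067 × (-25.8%) = 1.7%.

1.7%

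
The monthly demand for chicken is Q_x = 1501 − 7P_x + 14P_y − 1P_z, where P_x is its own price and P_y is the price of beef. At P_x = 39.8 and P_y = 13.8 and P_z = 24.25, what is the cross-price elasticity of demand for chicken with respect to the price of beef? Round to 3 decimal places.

0.139

At P_x = 39.8 and P_y = 13.8 and P_z = 24.25: Q_x = 1391.35.
∂Q_x/∂P_y = 14.
ε = (∂Q_x/∂P_y)(P_y/Q_x) = 14 × (13.8/1391.35) ≈ 0.139.
Since ε > 0, chicken and beef are substitutes.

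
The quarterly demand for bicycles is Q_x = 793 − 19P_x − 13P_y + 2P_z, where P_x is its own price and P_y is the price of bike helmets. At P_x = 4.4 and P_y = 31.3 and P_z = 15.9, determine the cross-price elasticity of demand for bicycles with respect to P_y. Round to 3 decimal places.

At P_x = 4.4 and P_y = 31.3 and P_z = 15.9: Q_x = 334.3.
∂Q_x/∂P_y = -13.
ε = (∂Q_x/∂P_y)(P_y/Q_x) = -13 × (31.3/334.3) ≈ -1.217.

-1.217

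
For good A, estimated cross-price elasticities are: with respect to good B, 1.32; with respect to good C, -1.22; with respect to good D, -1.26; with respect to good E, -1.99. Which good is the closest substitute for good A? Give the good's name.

Substitutes have ε > 0. Among the positive values, 1.32 (good B) is largest.

good B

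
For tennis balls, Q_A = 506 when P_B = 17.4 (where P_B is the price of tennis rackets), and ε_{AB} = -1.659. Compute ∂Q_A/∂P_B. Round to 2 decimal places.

-48.24

ε = (∂Q_A/∂P_B)·(P_B/Q_A) ⇒ ∂Q_A/∂P_B = ε·Q_A/P_B = -1.659 × 506/17.4 ≈ -48.24.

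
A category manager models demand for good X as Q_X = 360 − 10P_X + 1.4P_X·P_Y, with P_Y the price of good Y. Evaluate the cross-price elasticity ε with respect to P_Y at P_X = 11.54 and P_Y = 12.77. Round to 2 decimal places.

At P_X = 11.54 and P_Y = 12.77: Q_X = 450.912.
∂Q_X/∂P_Y = 1.4P_X = 1.4(11.54) = 16.1560.
ε = (∂Q_X/∂P_Y)(P_Y/Q_X) = 16.1560 × (12.77/450.912) ≈ 0.46.
ε > 0: substitutes.

0.46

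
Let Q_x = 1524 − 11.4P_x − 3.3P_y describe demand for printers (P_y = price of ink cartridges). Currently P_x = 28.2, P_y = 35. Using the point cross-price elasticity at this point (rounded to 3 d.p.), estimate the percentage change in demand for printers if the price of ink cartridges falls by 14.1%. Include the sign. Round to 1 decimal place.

At P_x = 28.2, P_y = 35: Q_x = 1087.02.
∂Q_x/∂P_y = -3.3.
ε = (∂Q_x/∂P_y)(P_y/Q_x) = -3.3000 × 35/1087.02 ≈ -0.106.
%ΔQ_x ≈ ε × %ΔP_y = -0.106 × (-14.1%) = 1.5%.

1.5%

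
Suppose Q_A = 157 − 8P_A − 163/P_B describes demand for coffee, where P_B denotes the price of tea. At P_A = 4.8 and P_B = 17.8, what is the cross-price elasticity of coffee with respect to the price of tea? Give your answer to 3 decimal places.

At P_A = 4.8 and P_B = 17.8: Q_A = 109.443.
∂Q_A/∂P_B = 163/P_B² = 0.5145.
ε = (∂Q_A/∂P_B)(P_B/Q_A) = 0.5145 × (17.8/109.443) ≈ 0.084.

0.084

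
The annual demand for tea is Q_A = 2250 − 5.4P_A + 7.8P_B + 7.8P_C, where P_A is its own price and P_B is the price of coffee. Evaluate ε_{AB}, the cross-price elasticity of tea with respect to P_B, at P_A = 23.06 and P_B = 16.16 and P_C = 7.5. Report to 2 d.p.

0.05

At P_A = 23.06 and P_B = 16.16 and P_C = 7.5: Q_A = 2310.024.
∂Q_A/∂P_B = 7.8.
ε = (∂Q_A/∂P_B)(P_B/Q_A) = 7.8 × (16.16/2310.024) ≈ 0.05.
Since ε > 0, tea and coffee are substitutes.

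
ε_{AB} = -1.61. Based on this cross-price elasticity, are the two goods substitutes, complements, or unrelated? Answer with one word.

ε = -1.61 < 0, so a higher price of good B lowers demand for good A: complements.

complements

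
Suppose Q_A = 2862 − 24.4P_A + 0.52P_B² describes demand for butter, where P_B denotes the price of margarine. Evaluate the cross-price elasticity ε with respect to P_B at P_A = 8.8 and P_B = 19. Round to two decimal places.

0.13

At P_A = 8.8 and P_B = 19: Q_A = 2835.
∂Q_A/∂P_B = 1.04P_B = 1.04(19) = 19.7600.
ε = (∂Q_A/∂P_B)(P_B/Q_A) = 19.7600 × (19/2835) ≈ 0.13.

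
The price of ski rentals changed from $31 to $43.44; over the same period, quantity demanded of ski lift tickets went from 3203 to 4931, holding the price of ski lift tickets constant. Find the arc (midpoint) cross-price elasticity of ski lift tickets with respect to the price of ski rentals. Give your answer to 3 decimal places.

ΔQ_A = 4931 − 3203 = 1728; ΔP_B = 43.44 − 31 = 12.44.
Midpoints: Q̄_A = 4067.0, P̄_B = 37.22.
ε = (ΔQ_A/Q̄_A)/(ΔP_B/P̄_B) = (1728/4067.0)/(12.44/37.22) ≈ 1.271.
ε > 0: ski lift tickets and ski rentals are substitutes.

1.271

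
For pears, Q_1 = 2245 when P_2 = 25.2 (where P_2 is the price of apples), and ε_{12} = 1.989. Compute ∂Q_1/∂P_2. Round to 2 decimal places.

177.19

ε = (∂Q_1/∂P_2)·(P_2/Q_1) ⇒ ∂Q_1/∂P_2 = ε·Q_1/P_2 = 1.989 × 2245/25.2 ≈ 177.19.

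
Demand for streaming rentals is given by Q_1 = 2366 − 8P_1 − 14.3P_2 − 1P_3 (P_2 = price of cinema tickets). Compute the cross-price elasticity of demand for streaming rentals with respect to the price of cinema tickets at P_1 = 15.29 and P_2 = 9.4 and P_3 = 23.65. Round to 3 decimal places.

-0.064

At P_1 = 15.29 and P_2 = 9.4 and P_3 = 23.65: Q_1 = 2085.61.
∂Q_1/∂P_2 = -14.3.
ε = (∂Q_1/∂P_2)(P_2/Q_1) = -14.3 × (9.4/2085.61) ≈ -0.064.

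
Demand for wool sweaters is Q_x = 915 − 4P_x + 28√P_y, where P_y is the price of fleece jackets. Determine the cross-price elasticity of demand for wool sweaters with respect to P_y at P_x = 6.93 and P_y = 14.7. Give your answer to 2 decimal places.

0.05

At P_x = 6.93 and P_y = 14.7: Q_x = 994.634.
∂Q_x/∂P_y = 28/(2√P_y) = 28/(2√14.7) = 3.6515.
ε = (∂Q_x/∂P_y)(P_y/Q_x) = 3.6515 × (14.7/994.634) ≈ 0.05.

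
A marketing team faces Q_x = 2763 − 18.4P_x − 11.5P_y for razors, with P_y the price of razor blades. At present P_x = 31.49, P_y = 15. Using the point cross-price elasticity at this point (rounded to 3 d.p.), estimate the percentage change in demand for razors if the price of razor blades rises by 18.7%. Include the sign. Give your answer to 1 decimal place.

-1.6%

At P_x = 31.49, P_y = 15: Q_x = 2011.084.
∂Q_x/∂P_y = -11.5.
ε = (∂Q_x/∂P_y)(P_y/Q_x) = -11.5000 × 15/2011.084 ≈ -0.086.
%ΔQ_x ≈ ε × %ΔP_y = -0.086 × (18.7%) = -1.6%.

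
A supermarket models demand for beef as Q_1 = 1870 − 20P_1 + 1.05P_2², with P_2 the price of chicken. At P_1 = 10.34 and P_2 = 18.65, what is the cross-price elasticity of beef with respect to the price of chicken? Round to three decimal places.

At P_1 = 10.34 and P_2 = 18.65: Q_1 = 2028.414.
∂Q_1/∂P_2 = 2.1P_2 = 2.1(18.65) = 39.1650.
ε = (∂Q_1/∂P_2)(P_2/Q_1) = 39.1650 × (18.65/2028.414) ≈ 0.360.

0.360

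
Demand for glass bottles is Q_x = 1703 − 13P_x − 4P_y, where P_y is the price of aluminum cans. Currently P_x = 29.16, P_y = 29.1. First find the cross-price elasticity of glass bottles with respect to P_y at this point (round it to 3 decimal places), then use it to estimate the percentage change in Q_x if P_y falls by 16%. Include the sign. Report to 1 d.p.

1.5%

At P_x = 29.16, P_y = 29.1: Q_x = 1207.52.
∂Q_x/∂P_y = -4.
ε = (∂Q_x/∂P_y)(P_y/Q_x) = -4.0000 × 29.1/1207.52 ≈ -0.096.
%ΔQ_x ≈ ε × %ΔP_y = -0.096 × (-16%) = 1.5%.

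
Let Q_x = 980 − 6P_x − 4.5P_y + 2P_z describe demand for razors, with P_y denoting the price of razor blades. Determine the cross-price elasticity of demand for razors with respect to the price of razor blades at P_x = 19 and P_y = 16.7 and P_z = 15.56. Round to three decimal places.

At P_x = 19 and P_y = 16.7 and P_z = 15.56: Q_x = 821.97.
∂Q_x/∂P_y = -4.5.
ε = (∂Q_x/∂P_y)(P_y/Q_x) = -4.5 × (16.7/821.97) ≈ -0.091.

-0.091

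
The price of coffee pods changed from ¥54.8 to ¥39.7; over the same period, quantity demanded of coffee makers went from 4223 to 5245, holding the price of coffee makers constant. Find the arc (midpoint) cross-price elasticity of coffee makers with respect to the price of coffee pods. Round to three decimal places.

ΔQ_A = 5245 − 4223 = 1022; ΔP_B = 39.7 − 54.8 = -15.1.
Midpoints: Q̄_A = 4734.0, P̄_B = 47.25.
ε = (ΔQ_A/Q̄_A)/(ΔP_B/P̄_B) = (1022/4734.0)/(-15.1/47.25) ≈ -0.676.
ε < 0: coffee makers and coffee pods are complements.

-0.676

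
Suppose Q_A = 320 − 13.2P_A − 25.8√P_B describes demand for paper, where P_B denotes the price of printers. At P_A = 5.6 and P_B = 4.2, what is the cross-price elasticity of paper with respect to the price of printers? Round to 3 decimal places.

-0.137

At P_A = 5.6 and P_B = 4.2: Q_A = 193.206.
∂Q_A/∂P_B = -25.8/(2√P_B) = -25.8/(2√4.2) = -6.2946.
ε = (∂Q_A/∂P_B)(P_B/Q_A) = -6.2946 × (4.2/193.206) ≈ -0.137.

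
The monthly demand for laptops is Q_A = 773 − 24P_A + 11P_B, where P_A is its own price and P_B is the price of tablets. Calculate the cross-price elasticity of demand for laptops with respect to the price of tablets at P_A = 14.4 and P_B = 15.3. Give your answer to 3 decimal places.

At P_A = 14.4 and P_B = 15.3: Q_A = 595.7.
∂Q_A/∂P_B = 11.
ε = (∂Q_A/∂P_B)(P_B/Q_A) = 11 × (15.3/595.7) ≈ 0.283.
Since ε > 0, laptops and tablets are substitutes.

0.283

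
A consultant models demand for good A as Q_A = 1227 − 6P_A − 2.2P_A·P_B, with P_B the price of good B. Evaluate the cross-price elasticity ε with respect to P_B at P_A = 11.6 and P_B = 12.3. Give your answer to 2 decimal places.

-0.37

At P_A = 11.6 and P_B = 12.3: Q_A = 843.504.
∂Q_A/∂P_B = -2.2P_A = -2.2(11.6) = -25.5200.
ε = (∂Q_A/∂P_B)(P_B/Q_A) = -25.5200 × (12.3/843.504) ≈ -0.37.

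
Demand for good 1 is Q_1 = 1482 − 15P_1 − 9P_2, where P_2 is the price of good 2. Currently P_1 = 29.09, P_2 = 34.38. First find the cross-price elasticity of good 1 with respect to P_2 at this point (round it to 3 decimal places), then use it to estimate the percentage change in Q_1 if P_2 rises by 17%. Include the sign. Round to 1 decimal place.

-7.1%

At P_1 = 29.09, P_2 = 34.38: Q_1 = 736.23.
∂Q_1/∂P_2 = -9.
ε = (∂Q_1/∂P_2)(P_2/Q_1) = -9.0000 × 34.38/736.23 ≈ -0.420.
%ΔQ_1 ≈ ε × %ΔP_2 = -0.420 × (17%) = -7.1%.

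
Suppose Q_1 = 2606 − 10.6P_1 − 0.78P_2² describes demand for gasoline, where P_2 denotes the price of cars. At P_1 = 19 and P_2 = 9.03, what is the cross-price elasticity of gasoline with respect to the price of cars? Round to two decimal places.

At P_1 = 19 and P_2 = 9.03: Q_1 = 2340.998.
∂Q_1/∂P_2 = -1.56P_2 = -1.56(9.03) = -14.0868.
ε = (∂Q_1/∂P_2)(P_2/Q_1) = -14.0868 × (9.03/2340.998) ≈ -0.05.
ε < 0: complements.

-0.05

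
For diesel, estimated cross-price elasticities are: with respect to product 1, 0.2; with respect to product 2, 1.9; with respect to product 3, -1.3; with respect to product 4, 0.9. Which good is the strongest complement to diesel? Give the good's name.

Complements have ε < 0. The most negative value is -1.3 (product 3).

product 3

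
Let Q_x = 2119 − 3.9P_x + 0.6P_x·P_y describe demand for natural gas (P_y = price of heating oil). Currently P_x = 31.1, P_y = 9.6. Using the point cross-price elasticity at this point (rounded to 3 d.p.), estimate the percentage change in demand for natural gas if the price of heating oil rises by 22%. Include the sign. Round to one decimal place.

At P_x = 31.1, P_y = 9.6: Q_x = 2176.846.
∂Q_x/∂P_y = 0.6P_x = 18.6600.
ε = (∂Q_x/∂P_y)(P_y/Q_x) = 18.6600 × 9.6/2176.846 ≈ 0.082.
%ΔQ_x ≈ ε × %ΔP_y = 0.082 × (22%) = 1.8%.

1.8%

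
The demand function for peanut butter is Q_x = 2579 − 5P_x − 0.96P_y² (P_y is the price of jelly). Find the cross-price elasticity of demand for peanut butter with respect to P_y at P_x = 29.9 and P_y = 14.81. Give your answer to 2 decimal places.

-0.19

At P_x = 29.9 and P_y = 14.81: Q_x = 2218.937.
∂Q_x/∂P_y = -1.92P_y = -1.92(14.81) = -28.4352.
ε = (∂Q_x/∂P_y)(P_y/Q_x) = -28.4352 × (14.81/2218.937) ≈ -0.19.
ε < 0: complements.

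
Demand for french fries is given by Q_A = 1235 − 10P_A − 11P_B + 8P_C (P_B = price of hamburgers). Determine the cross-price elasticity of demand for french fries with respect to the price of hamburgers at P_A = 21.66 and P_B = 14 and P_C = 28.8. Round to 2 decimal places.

-0.14

At P_A = 21.66 and P_B = 14 and P_C = 28.8: Q_A = 1094.8.
∂Q_A/∂P_B = -11.
ε = (∂Q_A/∂P_B)(P_B/Q_A) = -11 × (14/1094.8) ≈ -0.14.
Since ε < 0, french fries and hamburgers are complements.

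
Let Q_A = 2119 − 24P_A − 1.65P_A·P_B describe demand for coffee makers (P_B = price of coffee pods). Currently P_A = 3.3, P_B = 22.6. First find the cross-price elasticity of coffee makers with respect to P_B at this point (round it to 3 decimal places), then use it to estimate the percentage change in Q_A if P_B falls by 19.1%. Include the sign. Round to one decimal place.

At P_A = 3.3, P_B = 22.6: Q_A = 1916.743.
∂Q_A/∂P_B = -1.65P_A = -5.4450.
ε = (∂Q_A/∂P_B)(P_B/Q_A) = -5.4450 × 22.6/1916.743 ≈ -0.064.
%ΔQ_A ≈ ε × %ΔP_B = -0.064 × (-19.1%) = 1.2%.

1.2%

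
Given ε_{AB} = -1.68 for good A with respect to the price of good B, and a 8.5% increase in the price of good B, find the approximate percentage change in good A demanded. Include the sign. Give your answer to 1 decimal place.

-14.3%

%ΔQ ≈ ε × %ΔP of good B = -1.68 × (8.5%) = -14.3%.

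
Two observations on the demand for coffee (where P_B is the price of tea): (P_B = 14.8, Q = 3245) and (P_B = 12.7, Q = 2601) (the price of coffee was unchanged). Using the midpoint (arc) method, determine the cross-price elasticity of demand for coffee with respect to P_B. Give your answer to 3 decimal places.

ΔQ_A = 2601 − 3245 = -644; ΔP_B = 12.7 − 14.8 = -2.1.
Midpoints: Q̄_A = 2923.0, P̄_B = 13.75.
ε = (ΔQ_A/Q̄_A)/(ΔP_B/P̄_B) = (-644/2923.0)/(-2.1/13.75) ≈ 1.443.

1.443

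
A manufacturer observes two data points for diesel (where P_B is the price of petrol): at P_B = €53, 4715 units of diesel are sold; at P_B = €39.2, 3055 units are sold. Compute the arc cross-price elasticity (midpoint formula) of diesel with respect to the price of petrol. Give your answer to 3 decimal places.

ΔQ_A = 3055 − 4715 = -1660; ΔP_B = 39.2 − 53 = -13.8.
Midpoints: Q̄_A = 3885.0, P̄_B = 46.10.
ε = (ΔQ_A/Q̄_A)/(ΔP_B/P̄_B) = (-1660/3885.0)/(-13.8/46.10) ≈ 1.427.
ε > 0: diesel and petrol are substitutes.

1.427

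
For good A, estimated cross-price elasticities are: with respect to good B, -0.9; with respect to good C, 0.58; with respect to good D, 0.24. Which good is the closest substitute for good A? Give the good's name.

Substitutes have ε > 0. Among the positive values, 0.58 (good C) is largest.

good C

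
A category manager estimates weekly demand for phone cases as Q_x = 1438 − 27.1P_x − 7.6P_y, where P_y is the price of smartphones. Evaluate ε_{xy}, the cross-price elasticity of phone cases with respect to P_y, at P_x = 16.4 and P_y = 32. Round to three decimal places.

-0.324

At P_x = 16.4 and P_y = 32: Q_x = 750.36.
∂Q_x/∂P_y = -7.6.
ε = (∂Q_x/∂P_y)(P_y/Q_x) = -7.6 × (32/750.36) ≈ -0.324.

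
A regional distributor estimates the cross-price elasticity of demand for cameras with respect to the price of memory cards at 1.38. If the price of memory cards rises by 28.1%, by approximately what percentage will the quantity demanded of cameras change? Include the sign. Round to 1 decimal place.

%ΔQ ≈ ε × %ΔP of memory cards = 1.38 × (28.1%) = 38.8%.

38.8%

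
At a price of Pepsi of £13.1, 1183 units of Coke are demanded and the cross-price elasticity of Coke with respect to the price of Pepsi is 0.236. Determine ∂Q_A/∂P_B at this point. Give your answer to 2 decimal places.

ε = (∂Q_A/∂P_B)·(P_B/Q_A) ⇒ ∂Q_A/∂P_B = ε·Q_A/P_B = 0.236 × 1183/13.1 ≈ 21.31.

21.31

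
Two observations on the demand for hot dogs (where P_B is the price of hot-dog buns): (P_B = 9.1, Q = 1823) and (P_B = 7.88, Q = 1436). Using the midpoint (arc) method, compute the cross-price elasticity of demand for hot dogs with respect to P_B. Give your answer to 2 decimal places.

1.65

ΔQ_A = 1436 − 1823 = -387; ΔP_B = 7.88 − 9.1 = -1.22.
Midpoints: Q̄_A = 1629.5, P̄_B = 8.49.
ε = (ΔQ_A/Q̄_A)/(ΔP_B/P̄_B) = (-387/1629.5)/(-1.22/8.49) ≈ 1.65.
ε > 0: hot dogs and hot-dog buns are substitutes.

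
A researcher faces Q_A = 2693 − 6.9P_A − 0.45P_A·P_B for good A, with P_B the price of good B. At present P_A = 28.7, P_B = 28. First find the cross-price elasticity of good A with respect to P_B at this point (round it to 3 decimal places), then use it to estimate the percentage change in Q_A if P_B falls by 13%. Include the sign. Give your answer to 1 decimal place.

2.2%

At P_A = 28.7, P_B = 28: Q_A = 2133.35.
∂Q_A/∂P_B = -0.45P_A = -12.9150.
ε = (∂Q_A/∂P_B)(P_B/Q_A) = -12.9150 × 28/2133.35 ≈ -0.170.
%ΔQ_A ≈ ε × %ΔP_B = -0.170 × (-13%) = 2.2%.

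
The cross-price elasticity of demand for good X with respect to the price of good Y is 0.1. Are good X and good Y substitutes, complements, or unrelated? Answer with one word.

ε = 0.1 > 0, so a higher price of good Y raises demand for good X: substitutes.

substitutes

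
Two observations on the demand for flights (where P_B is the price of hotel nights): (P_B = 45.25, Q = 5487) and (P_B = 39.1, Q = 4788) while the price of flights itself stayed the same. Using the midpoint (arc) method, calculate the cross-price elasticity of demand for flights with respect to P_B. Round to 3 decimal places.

0.933

ΔQ_A = 4788 − 5487 = -699; ΔP_B = 39.1 − 45.25 = -6.15.
Midpoints: Q̄_A = 5137.5, P̄_B = 42.17.
ε = (ΔQ_A/Q̄_A)/(ΔP_B/P̄_B) = (-699/5137.5)/(-6.15/42.17) ≈ 0.933.
ε > 0: flights and hotel nights are substitutes.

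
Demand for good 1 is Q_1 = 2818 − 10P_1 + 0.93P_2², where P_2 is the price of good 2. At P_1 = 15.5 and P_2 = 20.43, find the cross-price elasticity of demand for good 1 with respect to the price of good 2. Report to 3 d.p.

At P_1 = 15.5 and P_2 = 20.43: Q_1 = 3051.168.
∂Q_1/∂P_2 = 1.86P_2 = 1.86(20.43) = 37.9998.
ε = (∂Q_1/∂P_2)(P_2/Q_1) = 37.9998 × (20.43/3051.168) ≈ 0.254.

0.254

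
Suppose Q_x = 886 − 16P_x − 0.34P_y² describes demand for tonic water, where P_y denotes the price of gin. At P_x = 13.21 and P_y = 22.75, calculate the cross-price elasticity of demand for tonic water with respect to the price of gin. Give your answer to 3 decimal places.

-0.706

At P_x = 13.21 and P_y = 22.75: Q_x = 498.669.
∂Q_x/∂P_y = -0.68P_y = -0.68(22.75) = -15.4700.
ε = (∂Q_x/∂P_y)(P_y/Q_x) = -15.4700 × (22.75/498.669) ≈ -0.706.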